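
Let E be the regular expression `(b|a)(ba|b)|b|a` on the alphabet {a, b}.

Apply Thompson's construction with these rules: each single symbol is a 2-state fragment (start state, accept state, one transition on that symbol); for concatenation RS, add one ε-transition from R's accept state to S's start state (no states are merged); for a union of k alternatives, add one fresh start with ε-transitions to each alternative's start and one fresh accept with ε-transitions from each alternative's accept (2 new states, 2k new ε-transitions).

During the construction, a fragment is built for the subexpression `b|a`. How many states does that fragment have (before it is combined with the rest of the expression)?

Fragment for `b|a`:
Each of the 2 symbol leaves contributes a 2-state fragment.
  b|a : 6 states

6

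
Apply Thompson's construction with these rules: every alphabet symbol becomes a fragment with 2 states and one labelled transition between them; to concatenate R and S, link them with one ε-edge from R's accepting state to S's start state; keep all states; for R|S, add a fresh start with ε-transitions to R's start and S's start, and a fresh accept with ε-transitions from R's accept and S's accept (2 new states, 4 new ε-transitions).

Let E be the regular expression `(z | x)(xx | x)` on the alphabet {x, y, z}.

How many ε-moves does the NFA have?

Per subexpression:
Each of the 5 symbol leaves contributes 0 ε-transitions.
  z | x : 4 ε-transitions
  xx : 1 ε-transition
  xx | x : 5 ε-transitions
  (z | x)(xx | x) : 10 ε-transitions

10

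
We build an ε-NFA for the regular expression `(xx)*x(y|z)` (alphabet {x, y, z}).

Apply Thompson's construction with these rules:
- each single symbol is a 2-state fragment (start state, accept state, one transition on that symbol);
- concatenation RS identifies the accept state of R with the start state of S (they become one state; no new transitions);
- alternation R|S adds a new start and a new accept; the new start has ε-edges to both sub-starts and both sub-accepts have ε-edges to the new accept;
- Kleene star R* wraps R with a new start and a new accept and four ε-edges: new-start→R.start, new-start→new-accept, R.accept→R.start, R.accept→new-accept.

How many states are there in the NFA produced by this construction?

By structural recursion:
Each of the 5 symbol leaves contributes a 2-state fragment.
  xx = 3 states
  (xx)* = 5 states
  y|z = 6 states
  (xx)*x(y|z) = 11 states

11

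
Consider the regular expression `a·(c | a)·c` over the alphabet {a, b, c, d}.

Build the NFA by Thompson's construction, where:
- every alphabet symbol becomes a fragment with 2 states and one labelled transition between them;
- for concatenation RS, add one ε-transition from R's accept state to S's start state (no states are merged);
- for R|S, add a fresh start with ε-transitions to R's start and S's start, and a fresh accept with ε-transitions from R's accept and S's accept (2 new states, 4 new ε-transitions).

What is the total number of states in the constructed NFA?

By structural recursion:
Each of the 4 symbol leaves contributes a 2-state fragment.
  c | a — 6 states
  a·(c | a)·c — 10 states

10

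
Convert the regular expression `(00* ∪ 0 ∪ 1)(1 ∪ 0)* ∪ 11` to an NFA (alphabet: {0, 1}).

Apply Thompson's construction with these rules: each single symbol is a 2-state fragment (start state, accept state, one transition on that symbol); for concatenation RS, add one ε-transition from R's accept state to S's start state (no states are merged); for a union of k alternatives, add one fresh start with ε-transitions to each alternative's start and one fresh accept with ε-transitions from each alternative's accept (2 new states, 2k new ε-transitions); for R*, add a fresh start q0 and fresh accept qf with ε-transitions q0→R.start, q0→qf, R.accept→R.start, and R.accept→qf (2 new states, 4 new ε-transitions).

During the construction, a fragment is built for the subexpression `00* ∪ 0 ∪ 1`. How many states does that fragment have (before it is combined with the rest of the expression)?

12

Fragment for `00* ∪ 0 ∪ 1`:
Each of the 4 symbol leaves contributes a 2-state fragment.
  0* : 4 states
  00* : 6 states
  00* ∪ 0 ∪ 1 : 12 states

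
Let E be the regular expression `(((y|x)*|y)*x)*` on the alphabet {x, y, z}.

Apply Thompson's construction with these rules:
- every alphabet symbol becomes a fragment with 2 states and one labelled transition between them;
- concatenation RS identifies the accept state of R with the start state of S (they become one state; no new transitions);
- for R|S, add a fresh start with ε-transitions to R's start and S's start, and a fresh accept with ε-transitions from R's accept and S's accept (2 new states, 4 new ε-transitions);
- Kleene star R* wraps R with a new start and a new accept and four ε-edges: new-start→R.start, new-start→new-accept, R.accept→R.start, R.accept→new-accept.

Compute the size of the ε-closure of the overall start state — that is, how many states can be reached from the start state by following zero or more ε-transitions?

12

Compute the ε-closure size of each fragment's start state recursively; a symbol fragment's start has no outgoing ε-edge, so its closure is just itself (size 1).
  y|x — new start ε-reaches every alternative's start; none of them accept ε, so the new accept is not reached: C = 1 + 1 + 1 = 3
  (y|x)* — C = 1 (new start) + 3 (body) + 1 (new accept) = 5
  (y|x)*|y — new start ε-reaches every alternative's start; at least one alternative accepts ε, so the union's new accept is reached too: C = 1 + 5 + 1 + 1 = 8
  ((y|x)*|y)* — C = 1 (new start) + 8 (body) + 1 (new accept) = 10
  ((y|x)*|y)*x — C = 10 + (1−1) = 10 (closure spills across the concat boundary because the left factor accepts ε)
  (((y|x)*|y)*x)* — new start has ε-edges to the inner start and to the new accept, so C = 2 + 10 = 12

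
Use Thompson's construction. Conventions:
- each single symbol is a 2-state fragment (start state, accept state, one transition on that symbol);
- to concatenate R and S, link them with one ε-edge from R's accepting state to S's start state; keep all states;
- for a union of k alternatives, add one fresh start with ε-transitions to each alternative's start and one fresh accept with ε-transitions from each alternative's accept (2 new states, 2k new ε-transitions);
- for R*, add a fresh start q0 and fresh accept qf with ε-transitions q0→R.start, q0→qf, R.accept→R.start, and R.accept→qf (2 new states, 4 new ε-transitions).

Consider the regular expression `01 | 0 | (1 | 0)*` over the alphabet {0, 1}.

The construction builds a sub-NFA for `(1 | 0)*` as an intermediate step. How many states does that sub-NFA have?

8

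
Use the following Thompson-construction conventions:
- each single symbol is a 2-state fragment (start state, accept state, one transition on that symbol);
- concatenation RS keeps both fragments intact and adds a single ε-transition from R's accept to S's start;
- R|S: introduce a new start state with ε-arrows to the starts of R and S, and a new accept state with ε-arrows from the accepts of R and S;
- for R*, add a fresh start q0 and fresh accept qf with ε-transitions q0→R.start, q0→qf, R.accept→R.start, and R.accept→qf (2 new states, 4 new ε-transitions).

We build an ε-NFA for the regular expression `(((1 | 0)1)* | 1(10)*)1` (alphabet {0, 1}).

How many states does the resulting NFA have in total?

22

Bottom-up over the parse tree:
Each of the 7 symbol leaves contributes a 2-state fragment.
  1 | 0 → 6 states
  (1 | 0)1 → 8 states
  ((1 | 0)1)* → 10 states
  10 → 4 states
  (10)* → 6 states
  1(10)* → 8 states
  ((1 | 0)1)* | 1(10)* → 20 states
  (((1 | 0)1)* | 1(10)*)1 → 22 states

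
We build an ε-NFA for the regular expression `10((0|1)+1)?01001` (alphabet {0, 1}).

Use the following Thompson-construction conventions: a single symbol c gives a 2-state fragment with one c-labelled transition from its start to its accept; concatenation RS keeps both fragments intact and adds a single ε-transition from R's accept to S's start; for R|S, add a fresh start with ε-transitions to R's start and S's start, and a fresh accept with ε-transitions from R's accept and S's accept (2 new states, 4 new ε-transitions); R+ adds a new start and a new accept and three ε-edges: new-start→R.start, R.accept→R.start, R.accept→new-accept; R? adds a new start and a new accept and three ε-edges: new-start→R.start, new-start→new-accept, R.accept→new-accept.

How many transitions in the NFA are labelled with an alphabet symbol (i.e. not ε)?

Bottom-up over the parse tree:
Each of the 10 symbol leaves contributes exactly 1 symbol transition.
  0|1 : 2 symbol transitions
  (0|1)+ : 2 symbol transitions
  (0|1)+1 : 3 symbol transitions
  ((0|1)+1)? : 3 symbol transitions
  10((0|1)+1)?01001 : 10 symbol transitions

10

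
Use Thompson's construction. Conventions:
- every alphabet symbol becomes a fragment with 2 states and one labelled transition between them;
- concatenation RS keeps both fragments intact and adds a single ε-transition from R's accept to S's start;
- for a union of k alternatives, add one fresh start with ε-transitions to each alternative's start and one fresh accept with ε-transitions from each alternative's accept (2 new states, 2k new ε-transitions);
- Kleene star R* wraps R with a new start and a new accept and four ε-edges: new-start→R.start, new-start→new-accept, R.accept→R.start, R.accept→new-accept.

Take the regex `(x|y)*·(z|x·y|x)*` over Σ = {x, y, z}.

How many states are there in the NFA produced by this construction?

Per subexpression:
Each of the 6 symbol leaves contributes a 2-state fragment.
  x|y = 6 states
  (x|y)* = 8 states
  x·y = 4 states
  z|x·y|x = 10 states
  (z|x·y|x)* = 12 states
  (x|y)*·(z|x·y|x)* = 20 states

20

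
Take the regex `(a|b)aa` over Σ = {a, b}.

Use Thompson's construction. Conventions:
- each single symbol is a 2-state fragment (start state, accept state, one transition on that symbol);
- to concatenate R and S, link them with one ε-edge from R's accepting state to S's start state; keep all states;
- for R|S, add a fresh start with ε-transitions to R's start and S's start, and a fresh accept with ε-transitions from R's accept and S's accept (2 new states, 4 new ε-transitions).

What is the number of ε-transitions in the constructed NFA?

6

Per subexpression:
Each of the 4 symbol leaves contributes 0 ε-transitions.
  a|b — 4 ε-transitions
  (a|b)aa — 6 ε-transitions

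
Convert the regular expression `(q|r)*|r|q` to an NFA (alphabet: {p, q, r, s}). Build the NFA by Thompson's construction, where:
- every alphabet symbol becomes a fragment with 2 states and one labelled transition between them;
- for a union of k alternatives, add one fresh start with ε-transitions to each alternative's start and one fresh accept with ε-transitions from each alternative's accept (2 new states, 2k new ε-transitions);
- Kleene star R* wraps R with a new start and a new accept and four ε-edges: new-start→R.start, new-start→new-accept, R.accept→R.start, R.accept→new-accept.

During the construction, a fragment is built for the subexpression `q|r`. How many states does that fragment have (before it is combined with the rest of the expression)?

Fragment for `q|r`:
Each of the 2 symbol leaves contributes a 2-state fragment.
  q|r : 6 states

6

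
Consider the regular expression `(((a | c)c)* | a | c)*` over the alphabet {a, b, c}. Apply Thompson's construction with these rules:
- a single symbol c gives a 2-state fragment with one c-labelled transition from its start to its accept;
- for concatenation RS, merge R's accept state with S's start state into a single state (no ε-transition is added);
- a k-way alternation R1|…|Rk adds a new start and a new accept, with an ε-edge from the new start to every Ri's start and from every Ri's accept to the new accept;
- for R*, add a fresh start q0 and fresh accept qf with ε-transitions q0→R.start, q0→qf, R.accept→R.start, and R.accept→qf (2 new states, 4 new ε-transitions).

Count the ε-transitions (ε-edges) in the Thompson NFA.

18

Bottom-up over the parse tree:
Each of the 5 symbol leaves contributes 0 ε-transitions.
  a | c — 4 ε-transitions
  (a | c)c — 4 ε-transitions
  ((a | c)c)* — 8 ε-transitions
  ((a | c)c)* | a | c — 14 ε-transitions
  (((a | c)c)* | a | c)* — 18 ε-transitions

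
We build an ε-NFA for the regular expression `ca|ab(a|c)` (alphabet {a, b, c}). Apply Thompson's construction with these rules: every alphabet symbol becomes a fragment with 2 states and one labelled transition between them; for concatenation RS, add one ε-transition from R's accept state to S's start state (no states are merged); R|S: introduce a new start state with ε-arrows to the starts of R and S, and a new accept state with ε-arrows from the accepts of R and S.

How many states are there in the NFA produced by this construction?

By structural recursion:
Each of the 6 symbol leaves contributes a 2-state fragment.
  ca : 4 states
  a|c : 6 states
  ab(a|c) : 10 states
  ca|ab(a|c) : 16 states

16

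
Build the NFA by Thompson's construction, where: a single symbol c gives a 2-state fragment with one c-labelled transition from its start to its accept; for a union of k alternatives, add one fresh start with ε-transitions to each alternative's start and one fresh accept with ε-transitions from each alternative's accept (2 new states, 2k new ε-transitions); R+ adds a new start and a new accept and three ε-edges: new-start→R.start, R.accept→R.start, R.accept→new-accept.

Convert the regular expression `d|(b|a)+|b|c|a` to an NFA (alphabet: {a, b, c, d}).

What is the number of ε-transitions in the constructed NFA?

17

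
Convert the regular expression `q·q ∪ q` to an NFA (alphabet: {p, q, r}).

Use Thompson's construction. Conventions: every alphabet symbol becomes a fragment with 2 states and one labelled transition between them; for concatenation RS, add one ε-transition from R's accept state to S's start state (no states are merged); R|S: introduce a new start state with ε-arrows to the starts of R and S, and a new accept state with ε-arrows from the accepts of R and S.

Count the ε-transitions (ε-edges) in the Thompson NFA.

5

Recursing over subexpressions:
Each of the 3 symbol leaves contributes 0 ε-transitions.
  q·q : 1 ε-transition
  q·q ∪ q : 5 ε-transitions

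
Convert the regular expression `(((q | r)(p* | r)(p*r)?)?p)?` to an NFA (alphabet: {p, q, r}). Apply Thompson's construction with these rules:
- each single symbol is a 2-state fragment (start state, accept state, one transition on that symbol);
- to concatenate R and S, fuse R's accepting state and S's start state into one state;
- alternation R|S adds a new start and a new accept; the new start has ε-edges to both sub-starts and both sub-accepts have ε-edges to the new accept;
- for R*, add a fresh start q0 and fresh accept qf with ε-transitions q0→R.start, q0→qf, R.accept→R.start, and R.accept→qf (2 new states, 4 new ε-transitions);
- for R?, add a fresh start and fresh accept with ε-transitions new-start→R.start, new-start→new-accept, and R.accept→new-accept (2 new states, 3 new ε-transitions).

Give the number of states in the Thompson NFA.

24

Per subexpression:
Each of the 7 symbol leaves contributes a 2-state fragment.
  q | r — 6 states
  p* — 4 states
  p* | r — 8 states
  p* — 4 states
  p*r — 5 states
  (p*r)? — 7 states
  (q | r)(p* | r)(p*r)? — 19 states
  ((q | r)(p* | r)(p*r)?)? — 21 states
  ((q | r)(p* | r)(p*r)?)?p — 22 states
  (((q | r)(p* | r)(p*r)?)?p)? — 24 states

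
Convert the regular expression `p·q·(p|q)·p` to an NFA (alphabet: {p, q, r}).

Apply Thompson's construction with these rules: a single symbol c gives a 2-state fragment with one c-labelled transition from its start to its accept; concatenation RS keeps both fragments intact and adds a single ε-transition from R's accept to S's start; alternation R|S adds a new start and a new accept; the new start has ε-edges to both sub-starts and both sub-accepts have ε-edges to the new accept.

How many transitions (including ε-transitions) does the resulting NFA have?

12

By structural recursion:
Each of the 5 symbol leaves contributes 1 transition (1 symbol, 0 ε).
  p|q → 6 transitions (2 symbol, 4 ε)
  p·q·(p|q)·p → 12 transitions (5 symbol, 7 ε)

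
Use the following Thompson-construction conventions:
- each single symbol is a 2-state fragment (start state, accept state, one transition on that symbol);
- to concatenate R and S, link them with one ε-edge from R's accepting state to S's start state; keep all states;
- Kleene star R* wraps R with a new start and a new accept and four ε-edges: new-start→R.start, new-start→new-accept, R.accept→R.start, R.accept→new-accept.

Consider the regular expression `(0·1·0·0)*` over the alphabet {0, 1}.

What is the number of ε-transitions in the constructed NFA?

7

Bottom-up over the parse tree:
Each of the 4 symbol leaves contributes 0 ε-transitions.
  0·1·0·0 — 3 ε-transitions
  (0·1·0·0)* — 7 ε-transitions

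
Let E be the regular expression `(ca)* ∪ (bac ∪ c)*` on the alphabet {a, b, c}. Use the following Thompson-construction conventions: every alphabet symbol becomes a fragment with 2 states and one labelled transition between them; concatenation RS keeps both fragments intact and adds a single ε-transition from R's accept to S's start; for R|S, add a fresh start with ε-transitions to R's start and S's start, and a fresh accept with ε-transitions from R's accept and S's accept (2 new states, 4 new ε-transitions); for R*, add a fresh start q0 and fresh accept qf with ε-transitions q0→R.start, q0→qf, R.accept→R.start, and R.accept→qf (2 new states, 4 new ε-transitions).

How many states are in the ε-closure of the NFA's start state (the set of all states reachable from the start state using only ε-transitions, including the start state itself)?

10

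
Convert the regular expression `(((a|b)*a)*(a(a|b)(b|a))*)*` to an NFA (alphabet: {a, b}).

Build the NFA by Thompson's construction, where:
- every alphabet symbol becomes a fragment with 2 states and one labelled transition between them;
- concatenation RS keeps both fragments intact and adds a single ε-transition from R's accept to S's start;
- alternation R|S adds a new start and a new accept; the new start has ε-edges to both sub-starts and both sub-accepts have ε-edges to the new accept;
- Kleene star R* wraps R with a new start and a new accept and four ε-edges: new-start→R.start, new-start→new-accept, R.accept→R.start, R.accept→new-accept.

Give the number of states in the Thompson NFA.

30

Recursing over subexpressions:
Each of the 8 symbol leaves contributes a 2-state fragment.
  a|b = 6 states
  (a|b)* = 8 states
  (a|b)*a = 10 states
  ((a|b)*a)* = 12 states
  a|b = 6 states
  b|a = 6 states
  a(a|b)(b|a) = 14 states
  (a(a|b)(b|a))* = 16 states
  ((a|b)*a)*(a(a|b)(b|a))* = 28 states
  (((a|b)*a)*(a(a|b)(b|a))*)* = 30 states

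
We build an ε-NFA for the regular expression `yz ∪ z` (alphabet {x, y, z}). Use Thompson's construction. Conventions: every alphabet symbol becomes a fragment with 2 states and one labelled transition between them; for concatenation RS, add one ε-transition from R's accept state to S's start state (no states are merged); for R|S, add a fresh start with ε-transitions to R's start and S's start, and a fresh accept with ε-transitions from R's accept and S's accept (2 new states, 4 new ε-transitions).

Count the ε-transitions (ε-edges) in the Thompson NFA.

Recursing over subexpressions:
Each of the 3 symbol leaves contributes 0 ε-transitions.
  yz → 1 ε-transition
  yz ∪ z → 5 ε-transitions

5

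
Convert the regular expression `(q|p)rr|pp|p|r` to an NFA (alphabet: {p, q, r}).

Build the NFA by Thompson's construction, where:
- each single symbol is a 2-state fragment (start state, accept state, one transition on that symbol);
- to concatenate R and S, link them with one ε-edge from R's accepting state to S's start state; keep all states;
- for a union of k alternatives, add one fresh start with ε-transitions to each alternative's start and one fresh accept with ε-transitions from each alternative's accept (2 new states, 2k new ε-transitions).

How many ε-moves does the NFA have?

Bottom-up over the parse tree:
Each of the 8 symbol leaves contributes 0 ε-transitions.
  q|p → 4 ε-transitions
  (q|p)rr → 6 ε-transitions
  pp → 1 ε-transition
  (q|p)rr|pp|p|r → 15 ε-transitions

15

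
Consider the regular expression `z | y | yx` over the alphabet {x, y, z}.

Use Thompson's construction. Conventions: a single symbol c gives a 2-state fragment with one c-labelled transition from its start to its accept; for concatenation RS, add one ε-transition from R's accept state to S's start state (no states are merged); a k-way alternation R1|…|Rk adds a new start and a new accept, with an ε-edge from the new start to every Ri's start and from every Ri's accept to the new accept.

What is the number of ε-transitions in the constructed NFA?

7

Building bottom-up:
Each of the 4 symbol leaves contributes 0 ε-transitions.
  yx — 1 ε-transition
  z | y | yx — 7 ε-transitions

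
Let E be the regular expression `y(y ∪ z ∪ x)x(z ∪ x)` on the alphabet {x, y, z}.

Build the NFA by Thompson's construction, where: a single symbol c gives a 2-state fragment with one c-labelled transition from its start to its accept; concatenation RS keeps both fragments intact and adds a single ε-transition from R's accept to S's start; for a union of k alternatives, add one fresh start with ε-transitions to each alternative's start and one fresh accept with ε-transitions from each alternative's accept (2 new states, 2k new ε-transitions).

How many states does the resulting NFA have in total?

18

Building bottom-up:
Each of the 7 symbol leaves contributes a 2-state fragment.
  y ∪ z ∪ x → 8 states
  z ∪ x → 6 states
  y(y ∪ z ∪ x)x(z ∪ x) → 18 states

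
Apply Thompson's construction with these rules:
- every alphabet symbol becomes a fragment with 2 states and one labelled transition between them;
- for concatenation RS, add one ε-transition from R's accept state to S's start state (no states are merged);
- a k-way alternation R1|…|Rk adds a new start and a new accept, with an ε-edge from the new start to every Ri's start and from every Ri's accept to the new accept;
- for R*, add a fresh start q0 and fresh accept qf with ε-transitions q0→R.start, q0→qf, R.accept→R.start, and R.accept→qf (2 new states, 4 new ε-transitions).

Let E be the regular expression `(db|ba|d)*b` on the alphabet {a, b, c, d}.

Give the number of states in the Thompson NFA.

16

Recursing over subexpressions:
Each of the 6 symbol leaves contributes a 2-state fragment.
  db → 4 states
  ba → 4 states
  db|ba|d → 12 states
  (db|ba|d)* → 14 states
  (db|ba|d)*b → 16 states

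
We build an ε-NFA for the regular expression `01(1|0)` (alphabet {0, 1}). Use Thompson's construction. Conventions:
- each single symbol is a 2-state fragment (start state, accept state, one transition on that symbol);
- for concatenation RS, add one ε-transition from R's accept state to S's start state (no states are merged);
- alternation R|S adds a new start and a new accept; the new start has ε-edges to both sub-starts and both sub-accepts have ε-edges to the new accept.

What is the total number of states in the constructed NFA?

10

By structural recursion:
Each of the 4 symbol leaves contributes a 2-state fragment.
  1|0 → 6 states
  01(1|0) → 10 states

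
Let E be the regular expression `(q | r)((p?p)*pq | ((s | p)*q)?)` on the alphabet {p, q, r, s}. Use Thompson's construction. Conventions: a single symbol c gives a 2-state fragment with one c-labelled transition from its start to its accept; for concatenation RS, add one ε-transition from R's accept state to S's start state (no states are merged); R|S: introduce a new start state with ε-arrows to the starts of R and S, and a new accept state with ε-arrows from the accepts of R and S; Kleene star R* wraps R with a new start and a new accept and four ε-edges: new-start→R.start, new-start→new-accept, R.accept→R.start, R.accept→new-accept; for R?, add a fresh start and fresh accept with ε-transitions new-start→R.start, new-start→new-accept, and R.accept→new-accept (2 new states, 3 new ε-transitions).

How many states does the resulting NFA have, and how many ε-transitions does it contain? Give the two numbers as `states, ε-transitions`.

Bottom-up over the parse tree:
Each of the 9 symbol leaves contributes 2 states and 0 ε-transitions.
  q | r : 6 states, 4 ε-transitions
  p? : 4 states, 3 ε-transitions
  p?p : 6 states, 4 ε-transitions
  (p?p)* : 8 states, 8 ε-transitions
  (p?p)*pq : 12 states, 10 ε-transitions
  s | p : 6 states, 4 ε-transitions
  (s | p)* : 8 states, 8 ε-transitions
  (s | p)*q : 10 states, 9 ε-transitions
  ((s | p)*q)? : 12 states, 12 ε-transitions
  (p?p)*pq | ((s | p)*q)? : 26 states, 26 ε-transitions
  (q | r)((p?p)*pq | ((s | p)*q)?) : 32 states, 31 ε-transitions

32, 31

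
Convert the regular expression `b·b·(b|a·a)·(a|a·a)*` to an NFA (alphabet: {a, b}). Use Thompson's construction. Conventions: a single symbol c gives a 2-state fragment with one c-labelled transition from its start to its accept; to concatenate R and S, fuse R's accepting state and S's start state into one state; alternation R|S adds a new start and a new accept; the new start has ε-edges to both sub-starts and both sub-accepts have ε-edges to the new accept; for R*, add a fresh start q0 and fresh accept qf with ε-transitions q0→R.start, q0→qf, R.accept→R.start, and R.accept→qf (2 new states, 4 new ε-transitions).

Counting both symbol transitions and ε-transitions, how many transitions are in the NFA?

20

By structural recursion:
Each of the 8 symbol leaves contributes 1 transition (1 symbol, 0 ε).
  a·a — 2 transitions (2 symbol, 0 ε)
  b|a·a — 7 transitions (3 symbol, 4 ε)
  a·a — 2 transitions (2 symbol, 0 ε)
  a|a·a — 7 transitions (3 symbol, 4 ε)
  (a|a·a)* — 11 transitions (3 symbol, 8 ε)
  b·b·(b|a·a)·(a|a·a)* — 20 transitions (8 symbol, 12 ε)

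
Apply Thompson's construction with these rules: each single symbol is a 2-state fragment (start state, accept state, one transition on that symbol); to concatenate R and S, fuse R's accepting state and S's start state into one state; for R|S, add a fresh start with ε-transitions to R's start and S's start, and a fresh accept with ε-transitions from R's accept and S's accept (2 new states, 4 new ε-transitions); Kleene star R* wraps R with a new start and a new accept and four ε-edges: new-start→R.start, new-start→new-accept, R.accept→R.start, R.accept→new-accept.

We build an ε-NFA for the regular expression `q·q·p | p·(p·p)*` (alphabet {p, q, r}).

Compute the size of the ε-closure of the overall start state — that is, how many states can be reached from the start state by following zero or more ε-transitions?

Let C(F) = |ε-closure(F.start)| within fragment F, and note whether F accepts ε. Symbol fragments have C = 1 and do not accept ε. Then:
  q·q·p → |ε-closure| equals the left operand's closure size = 1 (its accept is not ε-reachable, so the closure stops there)
  p·p → |ε-closure| equals the left operand's closure size = 1 (its accept is not ε-reachable, so the closure stops there)
  (p·p)* → new start has ε-edges to the inner start and to the new accept, so |ε-closure| = 2 + 1 = 3
  p·(p·p)* → |ε-closure| equals the left operand's closure size = 1 (its accept is not ε-reachable, so the closure stops there)
  q·q·p | p·(p·p)* → new start ε-reaches every alternative's start; none of them accept ε, so the new accept is not reached: |ε-closure| = 1 + 1 + 1 = 3

3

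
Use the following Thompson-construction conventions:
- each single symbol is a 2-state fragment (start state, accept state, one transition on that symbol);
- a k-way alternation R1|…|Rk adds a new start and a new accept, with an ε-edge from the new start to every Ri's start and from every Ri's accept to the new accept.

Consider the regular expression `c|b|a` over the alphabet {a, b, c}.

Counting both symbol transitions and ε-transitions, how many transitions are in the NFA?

9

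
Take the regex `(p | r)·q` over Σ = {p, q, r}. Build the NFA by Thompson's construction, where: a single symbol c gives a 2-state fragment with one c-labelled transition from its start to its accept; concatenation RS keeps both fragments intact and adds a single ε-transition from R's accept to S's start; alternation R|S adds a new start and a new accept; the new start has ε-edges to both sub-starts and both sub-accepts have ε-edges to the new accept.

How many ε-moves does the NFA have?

5

Per subexpression:
Each of the 3 symbol leaves contributes 0 ε-transitions.
  p | r : 4 ε-transitions
  (p | r)·q : 5 ε-transitions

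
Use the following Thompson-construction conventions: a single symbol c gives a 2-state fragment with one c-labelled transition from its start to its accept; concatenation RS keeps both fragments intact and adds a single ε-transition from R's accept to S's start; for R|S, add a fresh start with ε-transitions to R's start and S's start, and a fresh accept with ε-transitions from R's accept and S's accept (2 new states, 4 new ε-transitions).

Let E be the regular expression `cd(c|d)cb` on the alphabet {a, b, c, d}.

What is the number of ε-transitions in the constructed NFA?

Recursing over subexpressions:
Each of the 6 symbol leaves contributes 0 ε-transitions.
  c|d → 4 ε-transitions
  cd(c|d)cb → 8 ε-transitions

8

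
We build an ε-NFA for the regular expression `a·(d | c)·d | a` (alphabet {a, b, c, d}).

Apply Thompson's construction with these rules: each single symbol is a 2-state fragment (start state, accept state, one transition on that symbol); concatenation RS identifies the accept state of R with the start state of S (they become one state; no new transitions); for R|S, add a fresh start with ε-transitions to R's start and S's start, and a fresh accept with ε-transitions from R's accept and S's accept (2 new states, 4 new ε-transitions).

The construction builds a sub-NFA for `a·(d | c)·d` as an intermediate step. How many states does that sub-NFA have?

8

Fragment for `a·(d | c)·d`:
Each of the 4 symbol leaves contributes a 2-state fragment.
  d | c = 6 states
  a·(d | c)·d = 8 states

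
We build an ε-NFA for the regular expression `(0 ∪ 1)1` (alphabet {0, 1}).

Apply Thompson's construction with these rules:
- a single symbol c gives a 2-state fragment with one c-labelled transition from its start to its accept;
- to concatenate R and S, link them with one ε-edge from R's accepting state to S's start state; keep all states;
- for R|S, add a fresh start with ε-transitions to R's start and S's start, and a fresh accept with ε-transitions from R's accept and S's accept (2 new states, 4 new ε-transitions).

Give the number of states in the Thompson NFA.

8

Recursing over subexpressions:
Each of the 3 symbol leaves contributes a 2-state fragment.
  0 ∪ 1 : 6 states
  (0 ∪ 1)1 : 8 states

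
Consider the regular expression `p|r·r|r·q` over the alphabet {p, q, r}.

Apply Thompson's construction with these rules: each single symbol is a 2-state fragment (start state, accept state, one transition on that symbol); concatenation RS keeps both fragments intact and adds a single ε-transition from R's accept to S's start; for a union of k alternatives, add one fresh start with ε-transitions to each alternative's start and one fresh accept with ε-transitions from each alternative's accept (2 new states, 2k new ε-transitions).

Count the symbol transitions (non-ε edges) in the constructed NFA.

Building bottom-up:
Each of the 5 symbol leaves contributes exactly 1 symbol transition.
  r·r : 2 symbol transitions
  r·q : 2 symbol transitions
  p|r·r|r·q : 5 symbol transitions

5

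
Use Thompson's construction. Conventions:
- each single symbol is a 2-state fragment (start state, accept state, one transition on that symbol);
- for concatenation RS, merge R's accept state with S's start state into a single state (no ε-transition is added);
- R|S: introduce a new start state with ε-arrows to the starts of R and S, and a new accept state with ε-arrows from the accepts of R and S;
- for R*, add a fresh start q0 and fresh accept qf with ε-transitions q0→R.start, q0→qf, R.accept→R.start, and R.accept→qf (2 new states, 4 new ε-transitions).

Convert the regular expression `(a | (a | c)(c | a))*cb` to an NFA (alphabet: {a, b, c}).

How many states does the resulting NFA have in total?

Bottom-up over the parse tree:
Each of the 7 symbol leaves contributes a 2-state fragment.
  a | c — 6 states
  c | a — 6 states
  (a | c)(c | a) — 11 states
  a | (a | c)(c | a) — 15 states
  (a | (a | c)(c | a))* — 17 states
  (a | (a | c)(c | a))*cb — 19 states

19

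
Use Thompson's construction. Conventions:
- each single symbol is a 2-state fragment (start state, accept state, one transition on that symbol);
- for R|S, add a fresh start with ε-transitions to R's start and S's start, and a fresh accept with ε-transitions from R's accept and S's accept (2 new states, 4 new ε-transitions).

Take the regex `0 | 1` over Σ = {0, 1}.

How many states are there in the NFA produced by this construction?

6

Recursing over subexpressions:
Each of the 2 symbol leaves contributes a 2-state fragment.
  0 | 1 → 6 states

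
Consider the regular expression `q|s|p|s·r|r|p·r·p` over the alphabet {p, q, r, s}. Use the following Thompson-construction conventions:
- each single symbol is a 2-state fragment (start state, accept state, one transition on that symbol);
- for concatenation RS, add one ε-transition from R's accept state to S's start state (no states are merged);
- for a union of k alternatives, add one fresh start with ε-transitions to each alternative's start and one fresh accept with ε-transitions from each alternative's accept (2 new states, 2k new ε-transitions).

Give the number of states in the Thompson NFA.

20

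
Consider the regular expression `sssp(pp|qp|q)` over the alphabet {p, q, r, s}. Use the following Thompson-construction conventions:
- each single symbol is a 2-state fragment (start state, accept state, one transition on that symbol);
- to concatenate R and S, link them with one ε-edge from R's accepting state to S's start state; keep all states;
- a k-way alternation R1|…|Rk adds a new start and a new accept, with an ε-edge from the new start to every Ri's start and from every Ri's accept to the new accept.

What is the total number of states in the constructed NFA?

20

Per subexpression:
Each of the 9 symbol leaves contributes a 2-state fragment.
  pp : 4 states
  qp : 4 states
  pp|qp|q : 12 states
  sssp(pp|qp|q) : 20 states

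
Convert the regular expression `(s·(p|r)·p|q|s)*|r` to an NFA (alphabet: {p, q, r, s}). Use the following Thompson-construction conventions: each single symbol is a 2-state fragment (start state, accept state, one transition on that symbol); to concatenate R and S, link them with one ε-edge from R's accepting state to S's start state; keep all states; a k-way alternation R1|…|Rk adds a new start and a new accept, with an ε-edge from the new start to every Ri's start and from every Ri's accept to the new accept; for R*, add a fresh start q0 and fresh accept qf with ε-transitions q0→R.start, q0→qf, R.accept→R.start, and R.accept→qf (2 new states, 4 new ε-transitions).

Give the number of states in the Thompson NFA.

22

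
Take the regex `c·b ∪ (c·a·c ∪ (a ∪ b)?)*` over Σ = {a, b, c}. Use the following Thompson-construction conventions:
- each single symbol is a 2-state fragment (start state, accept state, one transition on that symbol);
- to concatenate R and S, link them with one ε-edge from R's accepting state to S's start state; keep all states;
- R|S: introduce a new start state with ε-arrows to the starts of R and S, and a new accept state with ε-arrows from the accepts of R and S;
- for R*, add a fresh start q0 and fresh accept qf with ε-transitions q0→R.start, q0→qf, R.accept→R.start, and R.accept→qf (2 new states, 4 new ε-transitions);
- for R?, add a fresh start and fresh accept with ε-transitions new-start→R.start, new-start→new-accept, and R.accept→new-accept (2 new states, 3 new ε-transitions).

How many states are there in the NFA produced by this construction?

24

Building bottom-up:
Each of the 7 symbol leaves contributes a 2-state fragment.
  c·b : 4 states
  c·a·c : 6 states
  a ∪ b : 6 states
  (a ∪ b)? : 8 states
  c·a·c ∪ (a ∪ b)? : 16 states
  (c·a·c ∪ (a ∪ b)?)* : 18 states
  c·b ∪ (c·a·c ∪ (a ∪ b)?)* : 24 states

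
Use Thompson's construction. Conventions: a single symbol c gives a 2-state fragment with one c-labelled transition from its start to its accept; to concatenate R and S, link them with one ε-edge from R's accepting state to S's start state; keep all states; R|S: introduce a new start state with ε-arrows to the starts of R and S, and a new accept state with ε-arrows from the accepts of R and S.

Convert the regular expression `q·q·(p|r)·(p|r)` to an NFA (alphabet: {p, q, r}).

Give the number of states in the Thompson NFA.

By structural recursion:
Each of the 6 symbol leaves contributes a 2-state fragment.
  p|r = 6 states
  p|r = 6 states
  q·q·(p|r)·(p|r) = 16 states

16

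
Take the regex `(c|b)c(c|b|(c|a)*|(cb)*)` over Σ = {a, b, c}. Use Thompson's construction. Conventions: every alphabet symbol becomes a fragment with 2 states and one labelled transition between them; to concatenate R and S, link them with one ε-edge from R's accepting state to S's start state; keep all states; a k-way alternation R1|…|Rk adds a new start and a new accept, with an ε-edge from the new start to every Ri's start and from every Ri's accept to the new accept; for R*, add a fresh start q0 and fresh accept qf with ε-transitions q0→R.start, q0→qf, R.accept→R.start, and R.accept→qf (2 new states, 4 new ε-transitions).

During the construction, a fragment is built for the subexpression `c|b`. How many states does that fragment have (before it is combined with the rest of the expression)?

6

Fragment for `c|b`:
Each of the 2 symbol leaves contributes a 2-state fragment.
  c|b = 6 states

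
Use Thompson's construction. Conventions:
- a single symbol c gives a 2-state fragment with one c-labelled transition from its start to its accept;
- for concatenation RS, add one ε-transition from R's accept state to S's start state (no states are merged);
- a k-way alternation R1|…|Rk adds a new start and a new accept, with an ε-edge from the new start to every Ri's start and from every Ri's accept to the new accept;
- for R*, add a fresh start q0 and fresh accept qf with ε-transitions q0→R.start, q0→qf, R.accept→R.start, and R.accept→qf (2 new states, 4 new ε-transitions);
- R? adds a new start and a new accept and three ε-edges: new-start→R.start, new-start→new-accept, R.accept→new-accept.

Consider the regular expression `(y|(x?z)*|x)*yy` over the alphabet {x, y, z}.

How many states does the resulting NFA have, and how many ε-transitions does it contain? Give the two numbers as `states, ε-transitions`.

20, 20

Bottom-up over the parse tree:
Each of the 6 symbol leaves contributes 2 states and 0 ε-transitions.
  x? — 4 states, 3 ε-transitions
  x?z — 6 states, 4 ε-transitions
  (x?z)* — 8 states, 8 ε-transitions
  y|(x?z)*|x — 14 states, 14 ε-transitions
  (y|(x?z)*|x)* — 16 states, 18 ε-transitions
  (y|(x?z)*|x)*yy — 20 states, 20 ε-transitions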